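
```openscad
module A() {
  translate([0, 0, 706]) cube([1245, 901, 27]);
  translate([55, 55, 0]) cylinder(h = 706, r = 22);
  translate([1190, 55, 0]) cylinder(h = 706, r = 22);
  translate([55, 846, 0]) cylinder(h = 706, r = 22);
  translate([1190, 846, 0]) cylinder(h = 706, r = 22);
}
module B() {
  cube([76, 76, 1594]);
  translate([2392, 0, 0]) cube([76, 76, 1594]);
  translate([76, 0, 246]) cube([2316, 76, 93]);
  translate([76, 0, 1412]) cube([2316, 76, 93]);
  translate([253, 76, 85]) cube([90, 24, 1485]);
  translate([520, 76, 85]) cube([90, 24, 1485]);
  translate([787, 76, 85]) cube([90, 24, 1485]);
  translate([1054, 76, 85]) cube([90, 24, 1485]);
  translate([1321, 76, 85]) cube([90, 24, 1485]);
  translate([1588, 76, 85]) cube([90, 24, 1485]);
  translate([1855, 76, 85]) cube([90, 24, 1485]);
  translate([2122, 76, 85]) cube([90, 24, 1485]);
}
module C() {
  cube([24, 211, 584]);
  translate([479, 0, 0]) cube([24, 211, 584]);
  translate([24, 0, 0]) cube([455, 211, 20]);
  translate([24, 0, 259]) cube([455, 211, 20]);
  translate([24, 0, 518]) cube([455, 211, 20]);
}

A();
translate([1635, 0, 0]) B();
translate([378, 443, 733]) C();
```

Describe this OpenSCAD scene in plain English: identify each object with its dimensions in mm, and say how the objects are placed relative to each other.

A is a table with a 1245×901 mm rectangular top, 27 mm thick, top surface at z = 733 mm, supported by four round legs of 44 mm diameter, each leg's bounding box inset 33 mm from the nearest pair of top edges, running from the floor.

B is a fence section. Two 76×76 mm posts, 1594 mm tall, stand on the floor with a clear span of 2316 mm between their inner faces. Two horizontal rails of 76×93 mm section span the gap between the posts with their undersides at z = 246 mm and z = 1412 mm, flush with the posts' −y face. 8 pickets, each 90 mm wide, 24 mm thick and 1485 mm tall, are fixed to the +y face of the rails with their bottoms at z = 85 mm, evenly spaced across the span with equal gaps (rounded down to the nearest mm) at the −x end and between each pair — any rounding remainder accumulates at the +x end.

C is a bookshelf 503 mm wide overall, 211 mm deep and 584 mm tall. The two sides are 24 mm thick vertical panels. 3 horizontal shelves of 20 mm thickness span between the inner faces of the sides; the lowest shelf sits on the floor and shelves are stacked with a clear vertical gap of 239 mm between each pair.

The fence section is on the floor beside the table on its +x side. The bookshelf is on top of the table.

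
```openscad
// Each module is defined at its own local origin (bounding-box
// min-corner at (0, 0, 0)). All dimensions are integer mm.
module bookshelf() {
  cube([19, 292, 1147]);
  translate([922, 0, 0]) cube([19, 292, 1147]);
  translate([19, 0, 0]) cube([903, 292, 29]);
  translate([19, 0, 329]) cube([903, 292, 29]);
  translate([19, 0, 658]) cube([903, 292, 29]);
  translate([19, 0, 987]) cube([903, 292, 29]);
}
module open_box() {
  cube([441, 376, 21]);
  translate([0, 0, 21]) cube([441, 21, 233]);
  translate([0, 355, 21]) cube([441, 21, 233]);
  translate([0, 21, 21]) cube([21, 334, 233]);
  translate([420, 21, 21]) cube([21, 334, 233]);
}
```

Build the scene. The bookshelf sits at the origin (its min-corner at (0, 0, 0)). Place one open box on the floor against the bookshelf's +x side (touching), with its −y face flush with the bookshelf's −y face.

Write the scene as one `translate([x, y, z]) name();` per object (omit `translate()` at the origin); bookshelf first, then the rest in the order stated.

bookshelf();
translate([941, 0, 0]) open_box();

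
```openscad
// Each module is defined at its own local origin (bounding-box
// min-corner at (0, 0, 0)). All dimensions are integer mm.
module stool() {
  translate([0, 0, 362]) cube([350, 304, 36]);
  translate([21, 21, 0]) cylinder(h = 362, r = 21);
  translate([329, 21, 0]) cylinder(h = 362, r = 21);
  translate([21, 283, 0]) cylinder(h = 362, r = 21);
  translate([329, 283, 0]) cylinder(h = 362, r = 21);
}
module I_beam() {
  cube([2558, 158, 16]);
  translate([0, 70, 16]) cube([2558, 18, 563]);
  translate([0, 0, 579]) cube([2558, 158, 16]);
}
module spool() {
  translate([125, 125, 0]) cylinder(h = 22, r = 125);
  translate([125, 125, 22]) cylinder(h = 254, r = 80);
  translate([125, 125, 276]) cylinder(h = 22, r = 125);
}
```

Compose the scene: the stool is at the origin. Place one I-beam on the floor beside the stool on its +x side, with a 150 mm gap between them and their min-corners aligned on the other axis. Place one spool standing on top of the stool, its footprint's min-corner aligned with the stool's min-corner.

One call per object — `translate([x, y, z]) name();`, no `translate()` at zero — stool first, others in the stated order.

stool();
translate([500, 0, 0]) I_beam();
translate([0, 0, 398]) spool();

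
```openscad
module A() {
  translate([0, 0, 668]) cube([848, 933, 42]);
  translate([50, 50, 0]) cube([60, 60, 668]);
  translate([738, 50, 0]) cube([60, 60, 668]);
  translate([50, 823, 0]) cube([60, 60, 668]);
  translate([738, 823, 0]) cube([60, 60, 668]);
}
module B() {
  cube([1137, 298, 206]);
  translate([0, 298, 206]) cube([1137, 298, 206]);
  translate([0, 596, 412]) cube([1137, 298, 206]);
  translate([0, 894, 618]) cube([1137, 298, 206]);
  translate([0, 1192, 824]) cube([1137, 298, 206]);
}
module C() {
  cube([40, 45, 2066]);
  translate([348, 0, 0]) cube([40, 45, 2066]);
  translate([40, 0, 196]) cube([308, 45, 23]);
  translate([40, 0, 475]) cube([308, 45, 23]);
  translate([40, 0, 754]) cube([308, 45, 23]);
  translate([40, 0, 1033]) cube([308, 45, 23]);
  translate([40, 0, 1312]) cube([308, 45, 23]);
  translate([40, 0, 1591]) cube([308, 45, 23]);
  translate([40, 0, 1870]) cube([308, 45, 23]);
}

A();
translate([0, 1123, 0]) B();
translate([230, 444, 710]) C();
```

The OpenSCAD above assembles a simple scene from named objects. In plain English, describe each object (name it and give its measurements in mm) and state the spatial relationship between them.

A is a table with a 848×933 mm rectangular top, 42 mm thick, top surface at z = 710 mm, supported by four 60×60 mm square legs, each inset 50 mm from the nearest pair of top edges, running from the floor.

B is a straight staircase of 5 solid steps. Each step is 1137 mm wide (x), 298 mm deep (y, the going) and 206 mm tall (the rise). The first step rests on the floor; each subsequent step sits one going further in +y and one rise higher in +z, directly behind and above the previous step with no overlap.

C is a straight ladder. Two 40×45 mm vertical rails, 2066 mm tall, stand 388 mm apart (outside-to-outside) with their front faces coplanar on the −y side. 7 rungs, each 45 mm deep and 23 mm tall, span between the inner faces of the rails, front faces flush with the rails. The lowest rung's underside is at z = 196 mm and rungs are spaced 279 mm apart (underside to underside).

The staircase is on the floor beside the table on its +y side. The ladder is on top of the table, centred.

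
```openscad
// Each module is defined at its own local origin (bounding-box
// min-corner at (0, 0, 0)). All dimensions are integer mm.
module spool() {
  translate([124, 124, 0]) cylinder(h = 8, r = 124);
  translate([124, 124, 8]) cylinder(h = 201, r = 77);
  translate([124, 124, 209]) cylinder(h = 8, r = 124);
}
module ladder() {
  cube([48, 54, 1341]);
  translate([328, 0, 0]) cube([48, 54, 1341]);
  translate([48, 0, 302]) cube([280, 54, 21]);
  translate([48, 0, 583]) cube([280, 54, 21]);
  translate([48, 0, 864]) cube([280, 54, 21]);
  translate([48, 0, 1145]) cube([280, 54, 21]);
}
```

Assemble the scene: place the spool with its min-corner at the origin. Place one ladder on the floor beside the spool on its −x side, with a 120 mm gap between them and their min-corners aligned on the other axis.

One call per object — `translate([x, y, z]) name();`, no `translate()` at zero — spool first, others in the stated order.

spool();
translate([-496, 0, 0]) ladder();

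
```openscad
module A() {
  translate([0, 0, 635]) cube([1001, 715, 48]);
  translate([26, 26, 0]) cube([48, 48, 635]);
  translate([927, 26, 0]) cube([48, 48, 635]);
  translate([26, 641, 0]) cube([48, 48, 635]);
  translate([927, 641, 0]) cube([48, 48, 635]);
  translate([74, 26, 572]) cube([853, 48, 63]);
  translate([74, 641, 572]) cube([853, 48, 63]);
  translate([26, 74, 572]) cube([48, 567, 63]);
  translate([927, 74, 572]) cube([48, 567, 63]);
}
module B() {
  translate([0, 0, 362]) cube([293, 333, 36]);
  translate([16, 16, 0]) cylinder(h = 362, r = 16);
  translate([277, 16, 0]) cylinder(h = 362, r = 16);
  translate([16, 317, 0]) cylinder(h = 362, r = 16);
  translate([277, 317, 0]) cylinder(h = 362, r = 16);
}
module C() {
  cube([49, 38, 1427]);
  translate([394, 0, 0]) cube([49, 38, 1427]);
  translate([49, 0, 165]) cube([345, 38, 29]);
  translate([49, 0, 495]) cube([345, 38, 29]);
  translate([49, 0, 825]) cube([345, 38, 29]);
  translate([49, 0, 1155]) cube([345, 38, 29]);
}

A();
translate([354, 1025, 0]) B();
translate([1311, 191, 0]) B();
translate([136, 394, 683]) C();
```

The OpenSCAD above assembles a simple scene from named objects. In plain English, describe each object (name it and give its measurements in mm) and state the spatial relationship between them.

A is a table: top 1001 mm (x) × 715 mm (y), 48 mm thick, upper face at z = 683 mm, on four 48×48 mm square legs, each inset 26 mm from the nearest pair of top edges, running from z = 0 to the bottom of the top. Four apron rails, 48 mm thick and 63 mm tall, run between adjacent legs with their top edges flush with the underside of the top and their outer faces flush with the legs' outer faces.

B is a four-legged stool. The seat is 293×333 mm, 36 mm thick, top at z = 398 mm. It stands on four round legs, each 32 mm in diameter, from z = 0 to the seat underside, each leg's axis is inset half a diameter from the nearest pair of seat edges (so the leg's bounding box is flush with the corner).

C is a wooden ladder with two side rails of 49×38 mm section and 1427 mm height, set 443 mm apart overall. Between them run 4 rectangular rungs (38 mm deep, 29 mm thick), front faces flush with the rails' −y face. The bottom of the first rung is 165 mm above the floor and each subsequent rung is 330 mm higher than the one below.

Two stools sit around the table at the +y, +x sides. The ladder is on top of the table.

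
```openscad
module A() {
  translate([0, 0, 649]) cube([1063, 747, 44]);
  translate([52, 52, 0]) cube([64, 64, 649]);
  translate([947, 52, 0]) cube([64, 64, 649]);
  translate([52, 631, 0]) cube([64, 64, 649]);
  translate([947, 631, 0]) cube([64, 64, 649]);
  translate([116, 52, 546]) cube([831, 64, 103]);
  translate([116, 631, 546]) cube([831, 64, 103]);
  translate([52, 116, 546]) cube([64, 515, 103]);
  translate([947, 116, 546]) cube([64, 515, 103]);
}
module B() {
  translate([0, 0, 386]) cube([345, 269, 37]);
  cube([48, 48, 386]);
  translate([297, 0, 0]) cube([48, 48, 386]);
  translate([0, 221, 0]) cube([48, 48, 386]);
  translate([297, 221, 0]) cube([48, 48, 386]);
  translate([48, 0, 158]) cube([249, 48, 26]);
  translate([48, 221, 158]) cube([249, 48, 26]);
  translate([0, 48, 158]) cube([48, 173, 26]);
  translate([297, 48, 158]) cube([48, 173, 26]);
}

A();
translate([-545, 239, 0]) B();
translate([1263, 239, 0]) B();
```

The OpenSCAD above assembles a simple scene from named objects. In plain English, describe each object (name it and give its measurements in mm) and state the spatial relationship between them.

A is a rectangular dining table. The top is 1063×747×44 mm with its upper surface at z = 693 mm. It stands on four 64×64 mm square legs, each inset 52 mm from the nearest pair of top edges, running from the floor to the underside of the top. Four apron rails, 64 mm thick and 103 mm tall, run between adjacent legs with their top edges flush with the underside of the top and their outer faces flush with the legs' outer faces.

B is a four-legged stool. The seat is 345×269 mm, 37 mm thick, top at z = 423 mm. It stands on four square legs, each 48×48 mm in cross-section, from z = 0 to the seat underside, each flush with a corner of the seat. Four stretchers, 48 mm wide and 26 mm tall, connect adjacent legs with their undersides at z = 158 mm, each running between the inner faces of the legs it joins and aligned with the legs' outer faces on the other axis.

Two stools sit around the table at the −x, +x sides.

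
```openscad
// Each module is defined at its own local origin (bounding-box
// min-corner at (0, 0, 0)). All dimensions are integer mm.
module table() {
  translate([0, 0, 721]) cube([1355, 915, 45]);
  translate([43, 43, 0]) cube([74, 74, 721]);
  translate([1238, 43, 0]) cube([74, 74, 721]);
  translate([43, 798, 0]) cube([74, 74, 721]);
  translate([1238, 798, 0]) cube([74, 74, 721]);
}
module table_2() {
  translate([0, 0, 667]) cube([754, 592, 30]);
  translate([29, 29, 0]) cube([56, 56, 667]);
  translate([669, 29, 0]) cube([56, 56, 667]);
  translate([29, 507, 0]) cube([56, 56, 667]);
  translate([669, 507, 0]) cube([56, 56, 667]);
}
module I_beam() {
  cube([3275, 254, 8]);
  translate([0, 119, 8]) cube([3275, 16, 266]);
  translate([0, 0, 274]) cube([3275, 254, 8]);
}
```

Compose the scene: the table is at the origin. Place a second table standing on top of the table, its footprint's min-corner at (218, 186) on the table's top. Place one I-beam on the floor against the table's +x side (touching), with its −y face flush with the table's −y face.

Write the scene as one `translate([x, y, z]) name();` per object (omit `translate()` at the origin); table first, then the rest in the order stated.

table();
translate([218, 186, 766]) table_2();
translate([1355, 0, 0]) I_beam();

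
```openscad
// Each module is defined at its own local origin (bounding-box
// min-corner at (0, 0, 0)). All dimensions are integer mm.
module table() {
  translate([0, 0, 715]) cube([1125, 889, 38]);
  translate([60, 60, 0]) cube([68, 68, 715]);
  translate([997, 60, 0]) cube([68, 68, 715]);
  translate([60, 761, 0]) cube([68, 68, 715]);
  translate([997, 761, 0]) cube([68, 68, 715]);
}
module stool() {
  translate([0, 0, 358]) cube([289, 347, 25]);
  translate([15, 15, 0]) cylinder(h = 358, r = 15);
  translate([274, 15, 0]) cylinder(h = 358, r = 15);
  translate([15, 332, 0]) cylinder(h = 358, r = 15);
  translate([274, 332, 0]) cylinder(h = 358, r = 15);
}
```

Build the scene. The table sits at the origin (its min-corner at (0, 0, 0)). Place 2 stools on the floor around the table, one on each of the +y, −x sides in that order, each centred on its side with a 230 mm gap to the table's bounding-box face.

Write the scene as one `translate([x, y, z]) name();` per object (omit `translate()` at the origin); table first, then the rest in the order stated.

table();
translate([418, 1119, 0]) stool();
translate([-519, 271, 0]) stool();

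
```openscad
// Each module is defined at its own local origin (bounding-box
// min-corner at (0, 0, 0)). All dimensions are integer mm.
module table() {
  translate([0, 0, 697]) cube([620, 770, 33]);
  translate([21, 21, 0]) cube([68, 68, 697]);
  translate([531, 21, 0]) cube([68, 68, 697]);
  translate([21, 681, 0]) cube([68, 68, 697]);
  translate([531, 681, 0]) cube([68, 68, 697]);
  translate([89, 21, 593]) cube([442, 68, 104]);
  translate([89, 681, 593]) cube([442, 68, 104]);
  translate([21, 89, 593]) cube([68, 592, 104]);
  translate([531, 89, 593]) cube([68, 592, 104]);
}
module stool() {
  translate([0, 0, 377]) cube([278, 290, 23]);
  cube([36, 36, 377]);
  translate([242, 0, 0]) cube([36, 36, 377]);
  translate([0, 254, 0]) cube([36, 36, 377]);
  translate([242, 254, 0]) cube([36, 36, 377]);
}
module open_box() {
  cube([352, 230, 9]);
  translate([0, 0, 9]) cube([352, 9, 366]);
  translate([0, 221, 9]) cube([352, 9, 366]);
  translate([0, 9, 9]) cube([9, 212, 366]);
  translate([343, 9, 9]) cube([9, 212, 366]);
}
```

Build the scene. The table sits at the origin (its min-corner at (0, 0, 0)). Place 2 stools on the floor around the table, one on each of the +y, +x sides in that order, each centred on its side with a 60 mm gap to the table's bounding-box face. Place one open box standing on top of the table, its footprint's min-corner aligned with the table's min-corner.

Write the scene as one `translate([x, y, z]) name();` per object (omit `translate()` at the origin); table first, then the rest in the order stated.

table();
translate([171, 830, 0]) stool();
translate([680, 240, 0]) stool();
translate([0, 0, 730]) open_box();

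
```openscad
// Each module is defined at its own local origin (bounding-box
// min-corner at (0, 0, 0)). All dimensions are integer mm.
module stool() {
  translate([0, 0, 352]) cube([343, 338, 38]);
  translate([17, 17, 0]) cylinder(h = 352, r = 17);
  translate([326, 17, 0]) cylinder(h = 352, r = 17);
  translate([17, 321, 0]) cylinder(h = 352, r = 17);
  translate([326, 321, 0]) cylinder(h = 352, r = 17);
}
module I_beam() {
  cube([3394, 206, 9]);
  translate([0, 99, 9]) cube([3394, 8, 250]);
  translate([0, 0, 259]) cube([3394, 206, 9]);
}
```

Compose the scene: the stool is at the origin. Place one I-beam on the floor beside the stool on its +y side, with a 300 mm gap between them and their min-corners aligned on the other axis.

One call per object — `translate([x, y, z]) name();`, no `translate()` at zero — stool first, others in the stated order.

stool();
translate([0, 638, 0]) I_beam();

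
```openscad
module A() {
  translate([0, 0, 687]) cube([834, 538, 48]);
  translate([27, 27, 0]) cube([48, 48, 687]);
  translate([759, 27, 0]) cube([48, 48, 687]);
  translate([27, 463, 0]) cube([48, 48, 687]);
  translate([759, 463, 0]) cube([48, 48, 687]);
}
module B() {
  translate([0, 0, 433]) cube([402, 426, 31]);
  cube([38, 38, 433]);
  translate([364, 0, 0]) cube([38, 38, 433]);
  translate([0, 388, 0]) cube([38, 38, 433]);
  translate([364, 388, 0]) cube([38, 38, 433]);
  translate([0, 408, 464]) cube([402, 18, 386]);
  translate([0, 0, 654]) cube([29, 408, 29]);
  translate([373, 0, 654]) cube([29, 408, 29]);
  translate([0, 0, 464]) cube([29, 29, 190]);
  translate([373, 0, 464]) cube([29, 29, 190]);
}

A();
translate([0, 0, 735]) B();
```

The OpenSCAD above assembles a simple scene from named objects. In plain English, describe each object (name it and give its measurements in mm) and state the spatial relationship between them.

A is a rectangular dining table. The top is 834×538×48 mm with its upper surface at z = 735 mm. It stands on four 48×48 mm square legs, each inset 27 mm from the nearest pair of top edges, running from the floor to the underside of the top.

B is a chair: 402×426 mm seat, 31 mm thick, top at z = 464 mm, on four 38 mm square corner legs flush with the seat edges. A 18 mm thick backrest slab spans the full seat width, extending 386 mm above the seat top, its back face flush with the seat's +y edge. Two armrests of 29×29 mm section run along each side from the seat's front edge to the front of the backrest, top faces 219 mm above the seat top and outer faces flush with the seat's x-edges; a 29×29 mm post under the front of each armrest stands on the seat at the front corner.

The chair is on top of the table.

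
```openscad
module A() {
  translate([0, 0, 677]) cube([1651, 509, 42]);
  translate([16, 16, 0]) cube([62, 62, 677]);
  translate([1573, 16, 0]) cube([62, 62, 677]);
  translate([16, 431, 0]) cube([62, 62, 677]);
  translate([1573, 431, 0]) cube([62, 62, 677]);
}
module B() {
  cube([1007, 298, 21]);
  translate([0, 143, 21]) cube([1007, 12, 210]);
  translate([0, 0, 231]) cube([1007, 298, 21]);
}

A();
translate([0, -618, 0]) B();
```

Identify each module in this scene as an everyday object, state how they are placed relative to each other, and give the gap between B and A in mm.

A is a table. B is an I-beam. The I-beam is on the floor beside the table on its −y side. The gap between the I-beam and the table is 320 mm.

The I-beam's nearest face is 320 mm from the table's −y face.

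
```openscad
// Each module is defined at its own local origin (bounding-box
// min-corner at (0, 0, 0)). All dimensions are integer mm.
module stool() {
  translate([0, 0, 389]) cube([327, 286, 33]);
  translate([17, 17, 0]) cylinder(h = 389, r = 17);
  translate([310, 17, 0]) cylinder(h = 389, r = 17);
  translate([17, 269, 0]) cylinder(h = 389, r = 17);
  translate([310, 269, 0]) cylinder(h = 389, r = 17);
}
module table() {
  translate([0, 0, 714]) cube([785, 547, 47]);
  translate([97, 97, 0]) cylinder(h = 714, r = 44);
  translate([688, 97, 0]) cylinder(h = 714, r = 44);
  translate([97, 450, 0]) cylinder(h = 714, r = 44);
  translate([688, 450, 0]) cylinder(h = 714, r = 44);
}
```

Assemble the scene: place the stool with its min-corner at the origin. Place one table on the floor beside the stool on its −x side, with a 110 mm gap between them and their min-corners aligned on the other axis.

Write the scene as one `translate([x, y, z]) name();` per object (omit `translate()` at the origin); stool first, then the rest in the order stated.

stool();
translate([-895, 0, 0]) table();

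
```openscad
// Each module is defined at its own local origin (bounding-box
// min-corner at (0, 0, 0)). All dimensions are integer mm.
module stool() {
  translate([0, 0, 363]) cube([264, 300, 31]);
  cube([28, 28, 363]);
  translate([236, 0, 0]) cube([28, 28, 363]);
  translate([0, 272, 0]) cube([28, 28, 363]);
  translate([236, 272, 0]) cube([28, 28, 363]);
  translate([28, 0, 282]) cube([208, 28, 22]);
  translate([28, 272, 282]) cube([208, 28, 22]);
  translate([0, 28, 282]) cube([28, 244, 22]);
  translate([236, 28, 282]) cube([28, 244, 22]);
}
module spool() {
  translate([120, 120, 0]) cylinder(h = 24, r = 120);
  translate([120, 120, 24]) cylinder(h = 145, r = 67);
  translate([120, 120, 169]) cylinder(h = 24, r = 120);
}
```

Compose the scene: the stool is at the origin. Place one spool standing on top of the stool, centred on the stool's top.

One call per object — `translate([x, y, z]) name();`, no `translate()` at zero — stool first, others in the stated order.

stool();
translate([12, 30, 394]) spool();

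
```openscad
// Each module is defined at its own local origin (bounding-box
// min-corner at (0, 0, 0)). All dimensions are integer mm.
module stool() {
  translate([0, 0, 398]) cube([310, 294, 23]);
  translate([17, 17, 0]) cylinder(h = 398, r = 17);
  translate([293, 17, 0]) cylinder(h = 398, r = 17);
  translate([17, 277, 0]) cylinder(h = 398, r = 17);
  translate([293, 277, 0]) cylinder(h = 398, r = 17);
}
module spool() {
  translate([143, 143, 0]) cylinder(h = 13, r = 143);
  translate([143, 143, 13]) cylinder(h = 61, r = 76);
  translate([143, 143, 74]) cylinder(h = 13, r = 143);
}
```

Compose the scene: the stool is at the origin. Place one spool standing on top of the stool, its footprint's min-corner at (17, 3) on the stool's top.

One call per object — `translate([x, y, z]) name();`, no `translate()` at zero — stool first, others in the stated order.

stool();
translate([17, 3, 421]) spool();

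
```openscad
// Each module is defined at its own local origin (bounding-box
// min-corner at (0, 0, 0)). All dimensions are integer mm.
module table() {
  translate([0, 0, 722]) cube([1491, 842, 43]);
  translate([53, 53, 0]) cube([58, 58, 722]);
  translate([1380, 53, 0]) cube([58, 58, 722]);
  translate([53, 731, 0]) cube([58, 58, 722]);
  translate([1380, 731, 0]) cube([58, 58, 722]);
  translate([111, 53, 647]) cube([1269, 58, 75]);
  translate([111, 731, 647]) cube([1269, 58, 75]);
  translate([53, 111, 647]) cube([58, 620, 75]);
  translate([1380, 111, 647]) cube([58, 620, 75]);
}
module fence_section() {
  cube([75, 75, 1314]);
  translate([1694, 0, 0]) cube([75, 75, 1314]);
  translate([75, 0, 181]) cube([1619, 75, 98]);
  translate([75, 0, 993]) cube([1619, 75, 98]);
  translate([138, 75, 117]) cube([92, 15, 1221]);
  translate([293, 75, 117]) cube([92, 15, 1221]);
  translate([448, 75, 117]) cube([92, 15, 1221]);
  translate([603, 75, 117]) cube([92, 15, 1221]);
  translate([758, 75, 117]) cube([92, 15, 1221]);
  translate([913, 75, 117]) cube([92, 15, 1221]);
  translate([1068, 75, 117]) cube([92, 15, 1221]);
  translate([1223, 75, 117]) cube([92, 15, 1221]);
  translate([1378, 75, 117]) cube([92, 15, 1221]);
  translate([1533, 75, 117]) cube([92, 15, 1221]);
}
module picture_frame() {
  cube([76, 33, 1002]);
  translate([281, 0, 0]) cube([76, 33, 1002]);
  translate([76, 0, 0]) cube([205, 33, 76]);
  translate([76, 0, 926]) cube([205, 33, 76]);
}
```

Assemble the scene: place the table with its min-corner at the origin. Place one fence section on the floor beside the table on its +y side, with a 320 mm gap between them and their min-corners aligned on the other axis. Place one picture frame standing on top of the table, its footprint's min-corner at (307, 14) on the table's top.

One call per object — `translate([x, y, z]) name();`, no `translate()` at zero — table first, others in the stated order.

table();
translate([0, 1162, 0]) fence_section();
translate([307, 14, 765]) picture_frame();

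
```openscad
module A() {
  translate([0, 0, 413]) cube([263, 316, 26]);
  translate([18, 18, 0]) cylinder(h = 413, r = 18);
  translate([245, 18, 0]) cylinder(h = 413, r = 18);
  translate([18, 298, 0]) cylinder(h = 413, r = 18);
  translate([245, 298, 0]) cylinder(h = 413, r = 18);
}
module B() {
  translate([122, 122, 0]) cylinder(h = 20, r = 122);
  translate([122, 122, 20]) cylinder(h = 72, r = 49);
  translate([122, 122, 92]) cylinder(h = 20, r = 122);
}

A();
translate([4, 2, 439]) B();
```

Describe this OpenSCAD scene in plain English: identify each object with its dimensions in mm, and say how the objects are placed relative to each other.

A is a four-legged stool. The seat is 263×316 mm, 26 mm thick, top at z = 439 mm. It stands on four round legs, each 36 mm in diameter, from z = 0 to the seat underside, each leg's axis is inset half a diameter from the nearest pair of seat edges (so the leg's bounding box is flush with the corner).

B is a spool: two coaxial disc flanges of radius 122 mm and thickness 20 mm, joined by a core cylinder of radius 49 mm and height 72 mm. The lower flange rests on z = 0 and the three cylinders share a vertical axis.

The spool is on top of the stool.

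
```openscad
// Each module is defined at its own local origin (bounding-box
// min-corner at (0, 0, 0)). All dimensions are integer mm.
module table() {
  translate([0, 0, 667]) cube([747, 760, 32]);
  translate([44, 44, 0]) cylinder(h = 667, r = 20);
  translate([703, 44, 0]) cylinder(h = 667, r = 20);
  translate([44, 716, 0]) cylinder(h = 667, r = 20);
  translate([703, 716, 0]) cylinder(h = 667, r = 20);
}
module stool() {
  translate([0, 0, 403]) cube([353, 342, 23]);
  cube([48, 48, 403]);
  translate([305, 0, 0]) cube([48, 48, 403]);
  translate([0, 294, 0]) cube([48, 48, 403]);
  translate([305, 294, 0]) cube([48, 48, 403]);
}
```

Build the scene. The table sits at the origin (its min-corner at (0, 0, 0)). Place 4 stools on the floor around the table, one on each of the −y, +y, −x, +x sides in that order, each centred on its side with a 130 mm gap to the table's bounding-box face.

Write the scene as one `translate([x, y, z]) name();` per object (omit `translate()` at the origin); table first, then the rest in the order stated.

table();
translate([197, -472, 0]) stool();
translate([197, 890, 0]) stool();
translate([-483, 209, 0]) stool();
translate([877, 209, 0]) stool();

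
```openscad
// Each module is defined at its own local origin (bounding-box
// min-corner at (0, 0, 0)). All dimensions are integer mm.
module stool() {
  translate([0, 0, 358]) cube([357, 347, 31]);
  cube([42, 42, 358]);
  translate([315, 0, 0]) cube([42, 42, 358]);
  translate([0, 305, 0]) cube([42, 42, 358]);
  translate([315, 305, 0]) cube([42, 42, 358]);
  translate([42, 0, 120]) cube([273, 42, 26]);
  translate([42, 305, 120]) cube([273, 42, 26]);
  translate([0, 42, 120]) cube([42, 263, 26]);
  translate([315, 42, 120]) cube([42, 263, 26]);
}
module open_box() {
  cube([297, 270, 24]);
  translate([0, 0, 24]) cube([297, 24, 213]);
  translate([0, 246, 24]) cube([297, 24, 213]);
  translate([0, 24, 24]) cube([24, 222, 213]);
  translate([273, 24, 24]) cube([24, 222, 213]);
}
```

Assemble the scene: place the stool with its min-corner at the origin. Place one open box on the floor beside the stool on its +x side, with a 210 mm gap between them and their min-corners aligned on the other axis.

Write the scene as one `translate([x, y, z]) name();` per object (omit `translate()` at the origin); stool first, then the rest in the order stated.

stool();
translate([567, 0, 0]) open_box();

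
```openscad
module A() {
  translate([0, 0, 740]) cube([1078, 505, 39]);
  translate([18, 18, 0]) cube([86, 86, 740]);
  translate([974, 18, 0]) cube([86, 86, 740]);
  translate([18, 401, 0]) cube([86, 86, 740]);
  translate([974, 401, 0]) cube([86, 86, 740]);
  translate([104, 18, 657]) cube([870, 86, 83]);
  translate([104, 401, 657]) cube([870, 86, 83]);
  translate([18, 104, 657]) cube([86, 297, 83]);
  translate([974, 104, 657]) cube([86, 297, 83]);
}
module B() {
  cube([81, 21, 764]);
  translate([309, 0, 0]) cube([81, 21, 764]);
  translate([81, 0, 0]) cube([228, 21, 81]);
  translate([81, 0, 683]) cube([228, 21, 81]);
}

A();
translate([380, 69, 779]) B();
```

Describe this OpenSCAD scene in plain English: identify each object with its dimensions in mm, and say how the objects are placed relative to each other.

A is a rectangular dining table. The top is 1078×505×39 mm with its upper surface at z = 779 mm. It stands on four 86×86 mm square legs, each inset 18 mm from the nearest pair of top edges, running from the floor to the underside of the top. Four apron rails, 86 mm thick and 83 mm tall, run between adjacent legs with their top edges flush with the underside of the top and their outer faces flush with the legs' outer faces.

B is a picture frame with a 228×602 mm rectangular opening (x by z) and a uniform 81 mm border on every side. Frame depth is 21 mm along y. It is built from two vertical stiles running the full outside height and two horizontal rails spanning the gap between the stiles.

The picture frame is on top of the table.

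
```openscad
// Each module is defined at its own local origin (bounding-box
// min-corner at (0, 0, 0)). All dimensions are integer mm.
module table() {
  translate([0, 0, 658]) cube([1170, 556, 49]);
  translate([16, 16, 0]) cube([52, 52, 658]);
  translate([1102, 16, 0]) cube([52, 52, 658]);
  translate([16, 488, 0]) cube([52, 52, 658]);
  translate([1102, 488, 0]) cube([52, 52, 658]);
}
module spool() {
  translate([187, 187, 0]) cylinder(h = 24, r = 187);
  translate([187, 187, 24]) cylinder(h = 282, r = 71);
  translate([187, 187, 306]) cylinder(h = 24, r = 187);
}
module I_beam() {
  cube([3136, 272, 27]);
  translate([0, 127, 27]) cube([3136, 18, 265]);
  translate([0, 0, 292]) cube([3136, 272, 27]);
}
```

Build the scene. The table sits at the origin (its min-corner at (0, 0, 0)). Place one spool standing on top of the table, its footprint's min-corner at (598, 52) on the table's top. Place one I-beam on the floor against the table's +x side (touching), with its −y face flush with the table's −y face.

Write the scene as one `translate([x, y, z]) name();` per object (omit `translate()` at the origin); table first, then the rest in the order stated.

table();
translate([598, 52, 707]) spool();
translate([1170, 0, 0]) I_beam();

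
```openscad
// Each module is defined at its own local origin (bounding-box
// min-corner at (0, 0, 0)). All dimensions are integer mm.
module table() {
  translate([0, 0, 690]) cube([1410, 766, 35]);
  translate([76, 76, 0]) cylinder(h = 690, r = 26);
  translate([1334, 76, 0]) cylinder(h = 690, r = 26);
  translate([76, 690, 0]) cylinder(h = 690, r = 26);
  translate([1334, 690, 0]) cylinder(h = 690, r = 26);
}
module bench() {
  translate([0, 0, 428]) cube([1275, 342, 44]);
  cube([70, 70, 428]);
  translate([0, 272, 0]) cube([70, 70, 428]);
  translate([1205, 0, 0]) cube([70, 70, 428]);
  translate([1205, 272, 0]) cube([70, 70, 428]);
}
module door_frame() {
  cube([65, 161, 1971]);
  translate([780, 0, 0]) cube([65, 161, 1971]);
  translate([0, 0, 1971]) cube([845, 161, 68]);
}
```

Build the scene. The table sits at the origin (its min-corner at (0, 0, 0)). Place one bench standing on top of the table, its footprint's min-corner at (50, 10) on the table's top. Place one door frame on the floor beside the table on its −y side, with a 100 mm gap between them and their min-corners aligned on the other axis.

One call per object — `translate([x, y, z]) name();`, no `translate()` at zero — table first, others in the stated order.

table();
translate([50, 10, 725]) bench();
translate([0, -261, 0]) door_frame();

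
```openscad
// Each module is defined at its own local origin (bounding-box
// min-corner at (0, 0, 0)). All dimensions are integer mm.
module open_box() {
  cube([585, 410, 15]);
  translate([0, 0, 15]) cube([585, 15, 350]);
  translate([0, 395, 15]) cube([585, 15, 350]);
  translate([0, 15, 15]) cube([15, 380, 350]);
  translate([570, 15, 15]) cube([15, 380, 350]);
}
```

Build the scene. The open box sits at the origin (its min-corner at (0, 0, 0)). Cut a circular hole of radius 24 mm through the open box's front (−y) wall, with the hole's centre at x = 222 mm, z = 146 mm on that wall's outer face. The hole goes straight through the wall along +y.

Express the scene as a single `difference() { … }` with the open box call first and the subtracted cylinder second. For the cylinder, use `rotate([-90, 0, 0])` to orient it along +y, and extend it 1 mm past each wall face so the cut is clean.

difference() {
  open_box();
  translate([222, -1, 146]) rotate([-90, 0, 0]) cylinder(h = 17, r = 24);
}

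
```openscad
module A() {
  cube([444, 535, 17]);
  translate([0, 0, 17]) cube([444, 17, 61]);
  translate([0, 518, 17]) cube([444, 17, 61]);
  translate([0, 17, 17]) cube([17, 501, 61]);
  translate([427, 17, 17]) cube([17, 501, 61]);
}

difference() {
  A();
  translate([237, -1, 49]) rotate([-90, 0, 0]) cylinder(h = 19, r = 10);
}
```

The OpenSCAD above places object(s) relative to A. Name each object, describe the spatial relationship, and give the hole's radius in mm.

The subtracted cylinder has r = 10 mm.

A is an open box. The open box has a circular hole through its front wall. The hole's radius is 10 mm.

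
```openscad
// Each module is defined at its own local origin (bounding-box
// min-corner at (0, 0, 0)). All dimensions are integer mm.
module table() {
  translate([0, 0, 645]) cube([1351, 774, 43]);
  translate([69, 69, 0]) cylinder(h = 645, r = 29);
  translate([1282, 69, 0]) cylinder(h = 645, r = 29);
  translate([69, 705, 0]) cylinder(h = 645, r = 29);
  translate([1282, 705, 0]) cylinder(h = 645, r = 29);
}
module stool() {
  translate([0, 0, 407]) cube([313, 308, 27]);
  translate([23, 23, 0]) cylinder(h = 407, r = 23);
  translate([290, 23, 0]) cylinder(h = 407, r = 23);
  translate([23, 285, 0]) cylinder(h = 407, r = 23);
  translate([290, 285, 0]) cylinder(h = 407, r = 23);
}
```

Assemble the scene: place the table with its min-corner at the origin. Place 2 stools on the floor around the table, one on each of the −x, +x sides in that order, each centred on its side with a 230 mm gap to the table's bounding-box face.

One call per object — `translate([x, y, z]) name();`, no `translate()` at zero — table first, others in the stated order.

table();
translate([-543, 233, 0]) stool();
translate([1581, 233, 0]) stool();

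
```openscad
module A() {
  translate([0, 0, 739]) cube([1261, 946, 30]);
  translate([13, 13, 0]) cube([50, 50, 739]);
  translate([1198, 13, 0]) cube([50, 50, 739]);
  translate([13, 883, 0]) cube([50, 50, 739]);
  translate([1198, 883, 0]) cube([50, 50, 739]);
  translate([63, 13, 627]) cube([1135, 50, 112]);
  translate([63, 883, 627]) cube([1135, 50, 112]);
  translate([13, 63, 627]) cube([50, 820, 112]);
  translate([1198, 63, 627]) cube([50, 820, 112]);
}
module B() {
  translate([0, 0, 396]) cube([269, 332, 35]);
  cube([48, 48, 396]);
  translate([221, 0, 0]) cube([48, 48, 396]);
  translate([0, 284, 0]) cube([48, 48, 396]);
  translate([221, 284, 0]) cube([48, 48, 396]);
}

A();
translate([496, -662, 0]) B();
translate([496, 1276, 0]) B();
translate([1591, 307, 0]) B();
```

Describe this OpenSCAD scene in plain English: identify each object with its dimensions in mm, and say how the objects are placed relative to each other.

A is a table with a 1261×946 mm rectangular top, 30 mm thick, top surface at z = 769 mm, supported by four 50×50 mm square legs, each inset 13 mm from the nearest pair of top edges, running from the floor. Four apron rails, 50 mm thick and 112 mm tall, run between adjacent legs with their top edges flush with the underside of the top and their outer faces flush with the legs' outer faces.

B is a simple wooden stool: a rectangular seat 269 mm (x) by 332 mm (y), 35 mm thick, top face at z = 431 mm, on four square legs, each 48×48 mm in cross-section. The legs rest on z = 0, each flush with a corner of the seat.

Three stools sit around the table at the −y, +y, +x sides.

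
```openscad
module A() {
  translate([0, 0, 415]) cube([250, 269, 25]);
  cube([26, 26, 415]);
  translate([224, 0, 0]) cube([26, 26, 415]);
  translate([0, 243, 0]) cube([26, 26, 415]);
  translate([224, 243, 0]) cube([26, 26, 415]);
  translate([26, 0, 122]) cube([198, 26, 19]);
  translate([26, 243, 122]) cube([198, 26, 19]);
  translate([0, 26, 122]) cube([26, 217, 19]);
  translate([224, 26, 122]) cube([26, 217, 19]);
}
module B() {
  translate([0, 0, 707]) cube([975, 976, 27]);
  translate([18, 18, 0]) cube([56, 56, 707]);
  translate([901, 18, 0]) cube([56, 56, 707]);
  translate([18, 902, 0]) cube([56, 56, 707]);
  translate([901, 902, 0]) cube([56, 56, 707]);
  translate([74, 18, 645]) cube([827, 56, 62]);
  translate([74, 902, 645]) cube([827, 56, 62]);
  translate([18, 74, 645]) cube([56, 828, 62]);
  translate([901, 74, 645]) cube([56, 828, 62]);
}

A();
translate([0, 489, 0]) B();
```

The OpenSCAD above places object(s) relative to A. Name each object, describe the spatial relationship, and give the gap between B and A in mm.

The table's nearest face is 220 mm from the stool's +y face.

A is a stool. B is a table. The table is on the floor beside the stool on its +y side. The gap between the table and the stool is 220 mm.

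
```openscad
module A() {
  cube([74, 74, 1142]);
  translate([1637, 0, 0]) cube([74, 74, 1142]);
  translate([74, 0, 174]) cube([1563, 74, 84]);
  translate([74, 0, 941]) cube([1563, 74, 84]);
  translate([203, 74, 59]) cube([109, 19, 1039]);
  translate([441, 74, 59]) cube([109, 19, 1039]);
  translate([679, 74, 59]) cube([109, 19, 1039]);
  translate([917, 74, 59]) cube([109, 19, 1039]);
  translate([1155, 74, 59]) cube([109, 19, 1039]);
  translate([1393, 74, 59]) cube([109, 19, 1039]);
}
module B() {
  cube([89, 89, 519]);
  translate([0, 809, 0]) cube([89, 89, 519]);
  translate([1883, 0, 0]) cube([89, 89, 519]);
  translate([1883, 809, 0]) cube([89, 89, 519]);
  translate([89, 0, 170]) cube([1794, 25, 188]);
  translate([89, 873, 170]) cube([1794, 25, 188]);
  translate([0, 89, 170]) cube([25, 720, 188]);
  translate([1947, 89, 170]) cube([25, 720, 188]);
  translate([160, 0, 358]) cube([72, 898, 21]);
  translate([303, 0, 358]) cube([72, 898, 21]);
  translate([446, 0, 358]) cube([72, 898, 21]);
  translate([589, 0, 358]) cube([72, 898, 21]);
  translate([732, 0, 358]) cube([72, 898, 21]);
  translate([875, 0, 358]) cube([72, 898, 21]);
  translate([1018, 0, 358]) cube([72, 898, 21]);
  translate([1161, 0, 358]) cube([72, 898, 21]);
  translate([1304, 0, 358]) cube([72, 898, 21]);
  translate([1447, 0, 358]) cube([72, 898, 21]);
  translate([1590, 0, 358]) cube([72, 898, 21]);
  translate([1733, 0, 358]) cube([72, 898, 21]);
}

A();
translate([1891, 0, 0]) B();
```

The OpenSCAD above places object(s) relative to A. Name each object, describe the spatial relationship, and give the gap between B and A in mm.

A is a fence section. B is a bed frame. The bed frame is on the floor beside the fence section on its +x side. The gap between the bed frame and the fence section is 180 mm.

The bed frame's nearest face is 180 mm from the fence section's +x face.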